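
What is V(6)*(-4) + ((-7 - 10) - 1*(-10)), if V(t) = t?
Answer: -31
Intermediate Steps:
V(6)*(-4) + ((-7 - 10) - 1*(-10)) = 6*(-4) + ((-7 - 10) - 1*(-10)) = -24 + (-17 + 10) = -24 - 7 = -31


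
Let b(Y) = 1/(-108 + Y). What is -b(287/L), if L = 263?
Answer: 263/28117 ≈ 0.0093538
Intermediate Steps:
-b(287/L) = -1/(-108 + 287/263) = -1/(-28117/263) = -1*(-263/28117) = 263/28117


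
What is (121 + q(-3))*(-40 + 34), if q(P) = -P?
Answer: -744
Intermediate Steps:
(121 + q(-3))*(-40 + 34) = (121 - 1*(-3))*(-40 + 34) = (121 + 3)*(-6) = 124*(-6) = -744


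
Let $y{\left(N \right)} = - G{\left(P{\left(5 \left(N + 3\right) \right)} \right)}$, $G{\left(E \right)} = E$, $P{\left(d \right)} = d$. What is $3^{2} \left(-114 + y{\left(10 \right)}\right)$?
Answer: $-1611$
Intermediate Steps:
$y{\left(N \right)} = -15 - 5 N$ ($y{\left(N \right)} = - 5 \left(N + 3\right) = - 5 \left(3 + N\right) = - (15 + 5 N) = -15 - 5 N$)
$3^{2} \left(-114 + y{\left(10 \right)}\right) = 3^{2} \left(-114 - 65\right) = 9 \left(-114 - 65\right) = 9 \left(-179\right) = -1611$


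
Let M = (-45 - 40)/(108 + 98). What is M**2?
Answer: 7225/42436 ≈ 0.17026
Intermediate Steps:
M = -85/206 ≈ -0.41262
M**2 = (-85/206)**2 = 7225/42436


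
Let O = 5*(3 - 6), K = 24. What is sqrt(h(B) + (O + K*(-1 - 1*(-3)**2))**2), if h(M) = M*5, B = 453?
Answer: sqrt(67290) ≈ 259.40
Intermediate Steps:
h(M) = 5*M
O = -15 (O = 5*(-3) = -15)
sqrt(h(B) + (O + K*(-1 - 1*(-3)**2))**2) = sqrt(5*453 + (-15 + 24*(-1 - 1*(-3)**2))**2) = sqrt(2265 + (-15 + 24*(-1 - 1*9))**2) = sqrt(2265 + (-15 + 24*(-1 - 9))**2) = sqrt(2265 + (-15 + 24*(-10))**2) = sqrt(2265 + (-15 - 240)**2) = sqrt(2265 + (-255)**2) = sqrt(2265 + 65025) = sqrt(67290)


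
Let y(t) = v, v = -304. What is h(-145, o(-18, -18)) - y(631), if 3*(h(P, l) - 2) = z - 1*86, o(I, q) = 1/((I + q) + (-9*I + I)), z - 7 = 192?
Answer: 1031/3 ≈ 343.67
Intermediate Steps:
z = 199 (z = 7 + 192 = 199)
y(t) = -304
o(I, q) = 1/(q - 7*I) (o(I, q) = 1/((I + q) - 8*I) = 1/(q - 7*I))
h(P, l) = 119/3 (h(P, l) = 2 + (199 - 1*86)/3 = 2 + (199 - 86)/3 = 2 + (1/3)*113 = 2 + 113/3 = 119/3)
h(-145, o(-18, -18)) - y(631) = 119/3 - 1*(-304) = 119/3 + 304 = 1031/3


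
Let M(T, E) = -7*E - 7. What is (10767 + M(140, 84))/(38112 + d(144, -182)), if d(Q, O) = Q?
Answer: 2543/9564 ≈ 0.26589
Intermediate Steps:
M(T, E) = -7 - 7*E
(10767 + M(140, 84))/(38112 + d(144, -182)) = (10767 + (-7 - 7*84))/(38112 + 144) = (10767 + (-7 - 588))/38256 = (10767 - 595)*(1/38256) = 10172*(1/38256) = 2543/9564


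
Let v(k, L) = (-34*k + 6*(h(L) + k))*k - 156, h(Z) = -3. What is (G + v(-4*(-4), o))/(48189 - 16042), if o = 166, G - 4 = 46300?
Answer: 2276/1891 ≈ 1.2036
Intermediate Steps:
G = 46304 (G = 4 + 46300 = 46304)
v(k, L) = -156 + k*(-18 - 28*k) (v(k, L) = (-34*k + 6*(-3 + k))*k - 156 = (-34*k + (-18 + 6*k))*k - 156 = (-18 - 28*k)*k - 156 = k*(-18 - 28*k) - 156 = -156 + k*(-18 - 28*k))
(G + v(-4*(-4), o))/(48189 - 16042) = (46304 + (-156 - 28*(-4*(-4))² - (-72)*(-4)))/(48189 - 16042) = (46304 + (-156 - 28*16² - 18*16))/32147 = (46304 + (-156 - 28*256 - 288))*(1/32147) = (46304 + (-156 - 7168 - 288))*(1/32147) = (46304 - 7612)*(1/32147) = 38692*(1/32147) = 2276/1891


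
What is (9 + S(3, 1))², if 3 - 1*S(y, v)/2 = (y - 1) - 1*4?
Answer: 361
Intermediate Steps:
S(y, v) = 16 - 2*y (S(y, v) = 6 - 2*((y - 1) - 1*4) = 6 - 2*((-1 + y) - 4) = 6 - 2*(-5 + y) = 6 + (10 - 2*y) = 16 - 2*y)
(9 + S(3, 1))² = (9 + (16 - 2*3))² = (9 + (16 - 6))² = (9 + 10)² = 19² = 361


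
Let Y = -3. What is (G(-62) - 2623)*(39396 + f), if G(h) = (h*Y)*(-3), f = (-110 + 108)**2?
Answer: -125331400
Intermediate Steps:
f = 4 (f = (-2)**2 = 4)
G(h) = 9*h (G(h) = (h*(-3))*(-3) = -3*h*(-3) = 9*h)
(G(-62) - 2623)*(39396 + f) = (9*(-62) - 2623)*(39396 + 4) = (-558 - 2623)*39400 = -3181*39400 = -125331400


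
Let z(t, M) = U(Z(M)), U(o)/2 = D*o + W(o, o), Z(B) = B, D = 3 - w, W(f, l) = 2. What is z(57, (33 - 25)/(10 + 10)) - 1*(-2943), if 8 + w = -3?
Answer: 14791/5 ≈ 2958.2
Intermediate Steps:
w = -11 (w = -8 - 3 = -11)
D = 14 (D = 3 - 1*(-11) = 3 + 11 = 14)
U(o) = 4 + 28*o (U(o) = 2*(14*o + 2) = 2*(2 + 14*o) = 4 + 28*o)
z(t, M) = 4 + 28*M
z(57, (33 - 25)/(10 + 10)) - 1*(-2943) = (4 + 28*((33 - 25)/(10 + 10))) - 1*(-2943) = (4 + 28*(8/20)) + 2943 = (4 + 28*(8*(1/20))) + 2943 = (4 + 28*(⅖)) + 2943 = (4 + 56/5) + 2943 = 76/5 + 2943 = 14791/5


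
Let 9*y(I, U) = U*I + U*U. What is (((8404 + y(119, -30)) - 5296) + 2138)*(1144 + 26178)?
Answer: 405677056/3 ≈ 1.3523e+8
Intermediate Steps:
y(I, U) = U**2/9 + I*U/9 (y(I, U) = (U*I + U*U)/9 = (I*U + U**2)/9 = (U**2 + I*U)/9 = U**2/9 + I*U/9)
(((8404 + y(119, -30)) - 5296) + 2138)*(1144 + 26178) = (((8404 + (1/9)*(-30)*(119 - 30)) - 5296) + 2138)*(1144 + 26178) = (((8404 + (1/9)*(-30)*89) - 5296) + 2138)*27322 = (((8404 - 890/3) - 5296) + 2138)*27322 = ((24322/3 - 5296) + 2138)*27322 = (8434/3 + 2138)*27322 = (14848/3)*27322 = 405677056/3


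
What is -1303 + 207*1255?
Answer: 258482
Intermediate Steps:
-1303 + 207*1255 = -1303 + 259785 = 258482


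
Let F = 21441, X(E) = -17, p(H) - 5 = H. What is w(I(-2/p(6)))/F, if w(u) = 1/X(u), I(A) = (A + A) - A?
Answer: -1/364497 ≈ -2.7435e-6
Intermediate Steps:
p(H) = 5 + H
I(A) = A (I(A) = 2*A - A = A)
w(u) = -1/17 (w(u) = 1/(-17) = -1/17)
w(I(-2/p(6)))/F = -1/17/21441 = -1/17*1/21441 = -1/364497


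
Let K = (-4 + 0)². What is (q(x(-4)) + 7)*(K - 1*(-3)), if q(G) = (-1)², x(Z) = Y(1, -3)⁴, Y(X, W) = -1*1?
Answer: 152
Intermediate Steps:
Y(X, W) = -1
x(Z) = 1 (x(Z) = (-1)⁴ = 1)
q(G) = 1
K = 16 (K = (-4)² = 16)
(q(x(-4)) + 7)*(K - 1*(-3)) = (1 + 7)*(16 - 1*(-3)) = 8*(16 + 3) = 8*19 = 152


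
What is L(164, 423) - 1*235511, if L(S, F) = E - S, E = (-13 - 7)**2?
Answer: -235275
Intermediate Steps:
E = 400 (E = (-20)**2 = 400)
L(S, F) = 400 - S
L(164, 423) - 1*235511 = (400 - 1*164) - 1*235511 = (400 - 164) - 235511 = 236 - 235511 = -235275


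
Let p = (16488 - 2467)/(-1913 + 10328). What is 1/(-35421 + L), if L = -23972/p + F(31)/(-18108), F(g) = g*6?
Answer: -42315378/2107657617629 ≈ -2.0077e-5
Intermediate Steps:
F(g) = 6*g
p = 14021/8415 ≈ 1.6662
L = -608804613491/42315378 (L = -23972/14021/8415 + (6*31)/(-18108) = -23972*8415/14021 + 186*(-1/18108) = -201724380/14021 - 31/3018 = -608804613491/42315378 ≈ -14387.)
1/(-35421 + L) = 1/(-35421 - 608804613491/42315378) = 1/(-2107657617629/42315378) = -42315378/2107657617629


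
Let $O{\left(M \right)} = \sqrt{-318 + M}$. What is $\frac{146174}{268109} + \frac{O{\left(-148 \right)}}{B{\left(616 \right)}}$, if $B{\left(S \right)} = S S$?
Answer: $\frac{146174}{268109} + \frac{i \sqrt{466}}{379456} \approx 0.5452 + 5.6889 \cdot 10^{-5} i$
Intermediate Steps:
$B{\left(S \right)} = S^{2}$
$\frac{146174}{268109} + \frac{O{\left(-148 \right)}}{B{\left(616 \right)}} = \frac{146174}{268109} + \frac{\sqrt{-318 - 148}}{616^{2}} = 146174 \cdot \frac{1}{268109} + \frac{\sqrt{-466}}{379456} = \frac{146174}{268109} + i \sqrt{466} \cdot \frac{1}{379456} = \frac{146174}{268109} + \frac{i \sqrt{466}}{379456}$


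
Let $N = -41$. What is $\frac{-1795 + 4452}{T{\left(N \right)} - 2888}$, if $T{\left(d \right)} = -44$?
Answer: $- \frac{2657}{2932} \approx -0.90621$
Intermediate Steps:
$\frac{-1795 + 4452}{T{\left(N \right)} - 2888} = \frac{-1795 + 4452}{-44 - 2888} = \frac{2657}{-2932} = 2657 \left(- \frac{1}{2932}\right) = - \frac{2657}{2932}$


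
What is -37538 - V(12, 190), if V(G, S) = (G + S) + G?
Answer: -37752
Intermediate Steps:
V(G, S) = S + 2*G
-37538 - V(12, 190) = -37538 - (190 + 2*12) = -37538 - (190 + 24) = -37538 - 1*214 = -37538 - 214 = -37752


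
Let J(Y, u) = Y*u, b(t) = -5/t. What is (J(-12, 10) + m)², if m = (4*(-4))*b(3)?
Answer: 78400/9 ≈ 8711.1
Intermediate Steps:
m = 80/3 (m = (4*(-4))*(-5/3) = -(-80)/3 = -16*(-5/3) = 80/3 ≈ 26.667)
(J(-12, 10) + m)² = (-12*10 + 80/3)² = (-120 + 80/3)² = (-280/3)² = 78400/9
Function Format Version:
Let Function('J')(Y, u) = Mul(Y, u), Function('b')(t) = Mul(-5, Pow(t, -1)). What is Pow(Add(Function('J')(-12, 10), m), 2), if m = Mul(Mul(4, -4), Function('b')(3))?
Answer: Rational(78400, 9) ≈ 8711.1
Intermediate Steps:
m = Rational(80, 3) (m = Mul(Mul(4, -4), Mul(-5, Pow(3, -1))) = Mul(-16, Mul(-5, Rational(1, 3))) = Mul(-16, Rational(-5, 3)) = Rational(80, 3) ≈ 26.667)
Pow(Add(Function('J')(-12, 10), m), 2) = Pow(Add(Mul(-12, 10), Rational(80, 3)), 2) = Pow(Add(-120, Rational(80, 3)), 2) = Pow(Rational(-280, 3), 2) = Rational(78400, 9)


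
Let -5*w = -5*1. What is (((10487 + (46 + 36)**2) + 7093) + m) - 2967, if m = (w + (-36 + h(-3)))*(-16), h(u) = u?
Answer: 21945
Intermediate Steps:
w = 1 (w = -(-1) = -1/5*(-5) = 1)
m = 608 (m = (1 + (-36 - 3))*(-16) = (1 - 39)*(-16) = -38*(-16) = 608)
(((10487 + (46 + 36)**2) + 7093) + m) - 2967 = (((10487 + (46 + 36)**2) + 7093) + 608) - 2967 = (((10487 + 82**2) + 7093) + 608) - 2967 = (((10487 + 6724) + 7093) + 608) - 2967 = ((17211 + 7093) + 608) - 2967 = (24304 + 608) - 2967 = 24912 - 2967 = 21945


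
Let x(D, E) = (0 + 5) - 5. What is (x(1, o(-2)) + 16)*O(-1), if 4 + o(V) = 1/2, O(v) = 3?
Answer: 48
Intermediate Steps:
o(V) = -7/2 (o(V) = -4 + 1/2 = -7/2)
x(D, E) = 0 (x(D, E) = 5 - 5 = 0)
(x(1, o(-2)) + 16)*O(-1) = (0 + 16)*3 = 16*3 = 48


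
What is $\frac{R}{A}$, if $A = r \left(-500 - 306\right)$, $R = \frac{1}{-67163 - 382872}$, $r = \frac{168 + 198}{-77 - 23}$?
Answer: $- \frac{5}{6637926243} \approx -7.5325 \cdot 10^{-10}$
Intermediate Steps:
$r = - \frac{183}{50}$ ($r = \frac{366}{-100} = 366 \left(- \frac{1}{100}\right) = - \frac{183}{50} \approx -3.66$)
$R = - \frac{1}{450035}$ ($R = \frac{1}{-450035} = - \frac{1}{450035} \approx -2.222 \cdot 10^{-6}$)
$A = \frac{73749}{25}$ ($A = - \frac{183 \left(-500 - 306\right)}{50} = \left(- \frac{183}{50}\right) \left(-806\right) = \frac{73749}{25} \approx 2950.0$)
$\frac{R}{A} = - \frac{1}{450035 \cdot \frac{73749}{25}} = \left(- \frac{1}{450035}\right) \frac{25}{73749} = - \frac{5}{6637926243}$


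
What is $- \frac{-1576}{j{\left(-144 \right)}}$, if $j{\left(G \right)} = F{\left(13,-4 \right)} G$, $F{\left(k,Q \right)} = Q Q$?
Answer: $- \frac{197}{288} \approx -0.68403$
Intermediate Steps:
$F{\left(k,Q \right)} = Q^{2}$
$j{\left(G \right)} = 16 G$ ($j{\left(G \right)} = \left(-4\right)^{2} G = 16 G$)
$- \frac{-1576}{j{\left(-144 \right)}} = - \frac{-1576}{16 \left(-144\right)} = - \frac{-1576}{-2304} = - \frac{\left(-1576\right) \left(-1\right)}{2304} = \left(-1\right) \frac{197}{288} = - \frac{197}{288}$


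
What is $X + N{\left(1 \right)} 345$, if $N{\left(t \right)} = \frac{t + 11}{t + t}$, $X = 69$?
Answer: $2139$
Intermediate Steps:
$N{\left(t \right)} = \frac{11 + t}{2 t}$
$X + N{\left(1 \right)} 345 = 69 + \frac{11 + 1}{2 \cdot 1} \cdot 345 = 69 + \frac{1}{2} \cdot 1 \cdot 12 \cdot 345 = 69 + 6 \cdot 345 = 69 + 2070 = 2139$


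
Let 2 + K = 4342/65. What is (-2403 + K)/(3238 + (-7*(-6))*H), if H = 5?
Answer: -11691/17240 ≈ -0.67813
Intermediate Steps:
K = 324/5 (K = -2 + 4342/65 = -2 + 4342*(1/65) = -2 + 334/5 = 324/5 ≈ 64.800)
(-2403 + K)/(3238 + (-7*(-6))*H) = (-2403 + 324/5)/(3238 - 7*(-6)*5) = -11691/(5*(3238 + 42*5)) = -11691/(5*(3238 + 210)) = -11691/5/3448 = -11691/5*1/3448 = -11691/17240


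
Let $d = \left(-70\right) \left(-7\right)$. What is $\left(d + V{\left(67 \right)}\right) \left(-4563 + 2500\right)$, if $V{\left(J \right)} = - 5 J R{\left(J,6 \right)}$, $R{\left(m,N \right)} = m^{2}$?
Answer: $3101359475$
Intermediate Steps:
$d = 490$
$V{\left(J \right)} = - 5 J^{3}$ ($V{\left(J \right)} = - 5 J J^{2} = - 5 J^{3}$)
$\left(d + V{\left(67 \right)}\right) \left(-4563 + 2500\right) = \left(490 - 5 \cdot 67^{3}\right) \left(-4563 + 2500\right) = \left(490 - 1503815\right) \left(-2063\right) = \left(-1503325\right) \left(-2063\right) = 3101359475$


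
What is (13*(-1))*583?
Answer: -7579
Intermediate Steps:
(13*(-1))*583 = -13*583 = -7579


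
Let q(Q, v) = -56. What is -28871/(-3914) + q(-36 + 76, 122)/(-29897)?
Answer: 123339353/16716694 ≈ 7.3782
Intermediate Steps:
-28871/(-3914) + q(-36 + 76, 122)/(-29897) = -28871/(-3914) - 56/(-29897) = -28871*(-1/3914) - 56*(-1/29897) = 28871/3914 + 8/4271 = 123339353/16716694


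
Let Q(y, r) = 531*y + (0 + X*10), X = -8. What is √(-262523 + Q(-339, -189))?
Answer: 2*I*√110653 ≈ 665.29*I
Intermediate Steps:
Q(y, r) = -80 + 531*y (Q(y, r) = 531*y + (0 - 8*10) = 531*y + (0 - 80) = 531*y - 80 = -80 + 531*y)
√(-262523 + Q(-339, -189)) = √(-262523 + (-80 + 531*(-339))) = √(-262523 + (-80 - 180009)) = √(-262523 - 180089) = √(-442612) = 2*I*√110653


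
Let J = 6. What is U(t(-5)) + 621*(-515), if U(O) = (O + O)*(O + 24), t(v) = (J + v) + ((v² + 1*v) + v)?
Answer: -318535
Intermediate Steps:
t(v) = 6 + v² + 3*v (t(v) = (6 + v) + ((v² + 1*v) + v) = (6 + v) + ((v² + v) + v) = (6 + v) + ((v + v²) + v) = (6 + v) + (v² + 2*v) = 6 + v² + 3*v)
U(O) = 2*O*(24 + O) (U(O) = (2*O)*(24 + O) = 2*O*(24 + O))
U(t(-5)) + 621*(-515) = 2*(6 + (-5)² + 3*(-5))*(24 + (6 + (-5)² + 3*(-5))) + 621*(-515) = 2*(6 + 25 - 15)*(24 + (6 + 25 - 15)) - 319815 = 2*16*(24 + 16) - 319815 = 2*16*40 - 319815 = 1280 - 319815 = -318535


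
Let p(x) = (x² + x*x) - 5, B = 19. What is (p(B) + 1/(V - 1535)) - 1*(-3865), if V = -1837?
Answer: 15450503/3372 ≈ 4582.0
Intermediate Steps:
p(x) = -5 + 2*x² (p(x) = (x² + x²) - 5 = 2*x² - 5 = -5 + 2*x²)
(p(B) + 1/(V - 1535)) - 1*(-3865) = ((-5 + 2*19²) + 1/(-1837 - 1535)) - 1*(-3865) = ((-5 + 2*361) + 1/(-3372)) + 3865 = ((-5 + 722) - 1/3372) + 3865 = (717 - 1/3372) + 3865 = 2417723/3372 + 3865 = 15450503/3372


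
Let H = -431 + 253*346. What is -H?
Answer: -87107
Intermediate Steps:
H = 87107 (H = -431 + 87538 = 87107)
-H = -1*87107 = -87107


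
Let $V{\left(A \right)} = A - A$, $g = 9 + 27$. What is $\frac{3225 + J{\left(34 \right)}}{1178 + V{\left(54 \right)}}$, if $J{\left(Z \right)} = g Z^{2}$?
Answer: $\frac{44841}{1178} \approx 38.065$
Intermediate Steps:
$g = 36$
$J{\left(Z \right)} = 36 Z^{2}$
$V{\left(A \right)} = 0$
$\frac{3225 + J{\left(34 \right)}}{1178 + V{\left(54 \right)}} = \frac{3225 + 36 \cdot 34^{2}}{1178 + 0} = \frac{3225 + 36 \cdot 1156}{1178} = \left(3225 + 41616\right) \frac{1}{1178} = 44841 \cdot \frac{1}{1178} = \frac{44841}{1178}$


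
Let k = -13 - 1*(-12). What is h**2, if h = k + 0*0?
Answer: 1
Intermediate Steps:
k = -1 (k = -13 + 12 = -1)
h = -1 (h = -1 + 0*0 = -1 + 0 = -1)
h**2 = (-1)**2 = 1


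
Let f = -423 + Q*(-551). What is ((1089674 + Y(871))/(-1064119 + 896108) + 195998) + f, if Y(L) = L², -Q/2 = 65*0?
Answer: 32856903010/168011 ≈ 1.9556e+5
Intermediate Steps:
Q = 0 (Q = -130*0 = -2*0 = 0)
f = -423 (f = -423 + 0*(-551) = -423 + 0 = -423)
((1089674 + Y(871))/(-1064119 + 896108) + 195998) + f = ((1089674 + 871²)/(-1064119 + 896108) + 195998) - 423 = ((1089674 + 758641)/(-168011) + 195998) - 423 = (1848315*(-1/168011) + 195998) - 423 = (-1848315/168011 + 195998) - 423 = 32927971663/168011 - 423 = 32856903010/168011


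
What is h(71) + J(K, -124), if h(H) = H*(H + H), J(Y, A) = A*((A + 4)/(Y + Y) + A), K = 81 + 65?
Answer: 1862154/73 ≈ 25509.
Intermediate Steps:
K = 146
J(Y, A) = A*(A + (4 + A)/(2*Y)) (J(Y, A) = A*((4 + A)/((2*Y)) + A) = A*((4 + A)*(1/(2*Y)) + A) = A*((4 + A)/(2*Y) + A) = A*(A + (4 + A)/(2*Y)))
h(H) = 2*H² (h(H) = H*(2*H) = 2*H²)
h(71) + J(K, -124) = 2*71² + (½)*(-124)*(4 - 124 + 2*(-124)*146)/146 = 2*5041 + (½)*(-124)*(1/146)*(4 - 124 - 36208) = 10082 + (½)*(-124)*(1/146)*(-36328) = 10082 + 1126168/73 = 1862154/73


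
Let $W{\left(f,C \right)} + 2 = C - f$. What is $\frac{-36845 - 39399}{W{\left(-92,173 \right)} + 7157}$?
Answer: $- \frac{2723}{265} \approx -10.275$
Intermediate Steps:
$W{\left(f,C \right)} = -2 + C - f$ ($W{\left(f,C \right)} = -2 + \left(C - f\right) = -2 + C - f$)
$\frac{-36845 - 39399}{W{\left(-92,173 \right)} + 7157} = \frac{-36845 - 39399}{\left(-2 + 173 - -92\right) + 7157} = - \frac{76244}{\left(-2 + 173 + 92\right) + 7157} = - \frac{76244}{263 + 7157} = - \frac{76244}{7420} = \left(-76244\right) \frac{1}{7420} = - \frac{2723}{265}$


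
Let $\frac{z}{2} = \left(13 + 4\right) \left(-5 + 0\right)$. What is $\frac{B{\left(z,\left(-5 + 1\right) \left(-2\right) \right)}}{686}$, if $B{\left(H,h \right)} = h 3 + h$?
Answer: $\frac{16}{343} \approx 0.046647$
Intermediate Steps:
$z = -170$ ($z = 2 \left(13 + 4\right) \left(-5 + 0\right) = 2 \cdot 17 \left(-5\right) = 2 \left(-85\right) = -170$)
$B{\left(H,h \right)} = 4 h$ ($B{\left(H,h \right)} = 3 h + h = 4 h$)
$\frac{B{\left(z,\left(-5 + 1\right) \left(-2\right) \right)}}{686} = \frac{4 \left(-5 + 1\right) \left(-2\right)}{686} = 4 \left(\left(-4\right) \left(-2\right)\right) \frac{1}{686} = 4 \cdot 8 \cdot \frac{1}{686} = 32 \cdot \frac{1}{686} = \frac{16}{343}$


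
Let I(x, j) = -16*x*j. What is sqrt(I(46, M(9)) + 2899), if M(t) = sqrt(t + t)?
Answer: sqrt(2899 - 2208*sqrt(2)) ≈ 14.953*I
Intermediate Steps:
M(t) = sqrt(2)*sqrt(t) (M(t) = sqrt(2*t) = sqrt(2)*sqrt(t))
I(x, j) = -16*j*x
sqrt(I(46, M(9)) + 2899) = sqrt(-16*sqrt(2)*sqrt(9)*46 + 2899) = sqrt(-16*sqrt(2)*3*46 + 2899) = sqrt(-16*3*sqrt(2)*46 + 2899) = sqrt(-2208*sqrt(2) + 2899) = sqrt(2899 - 2208*sqrt(2))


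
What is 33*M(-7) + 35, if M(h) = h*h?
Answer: 1652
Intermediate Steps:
M(h) = h²
33*M(-7) + 35 = 33*(-7)² + 35 = 33*49 + 35 = 1617 + 35 = 1652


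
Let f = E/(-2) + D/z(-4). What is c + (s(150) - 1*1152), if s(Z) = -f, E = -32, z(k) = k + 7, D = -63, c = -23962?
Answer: -25109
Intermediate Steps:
z(k) = 7 + k
f = -5 (f = -32/(-2) - 63/(7 - 4) = -32*(-½) - 63/3 = 16 - 63*⅓ = 16 - 21 = -5)
s(Z) = 5 (s(Z) = -1*(-5) = 5)
c + (s(150) - 1*1152) = -23962 + (5 - 1*1152) = -23962 + (5 - 1152) = -23962 - 1147 = -25109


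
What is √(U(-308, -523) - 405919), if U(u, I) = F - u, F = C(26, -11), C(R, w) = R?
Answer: 3*I*√45065 ≈ 636.86*I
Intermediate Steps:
F = 26
U(u, I) = 26 - u
√(U(-308, -523) - 405919) = √((26 - 1*(-308)) - 405919) = √((26 + 308) - 405919) = √(334 - 405919) = √(-405585) = 3*I*√45065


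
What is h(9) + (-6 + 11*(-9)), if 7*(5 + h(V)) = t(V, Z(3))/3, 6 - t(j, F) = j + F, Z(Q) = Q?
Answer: -772/7 ≈ -110.29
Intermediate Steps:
t(j, F) = 6 - F - j (t(j, F) = 6 - (j + F) = 6 - (F + j) = 6 + (-F - j) = 6 - F - j)
h(V) = -34/7 - V/21 (h(V) = -5 + ((6 - 1*3 - V)/3)/7 = -5 + ((6 - 3 - V)*(⅓))/7 = -5 + ((3 - V)*(⅓))/7 = -5 + (1 - V/3)/7 = -5 + (⅐ - V/21) = -34/7 - V/21)
h(9) + (-6 + 11*(-9)) = (-34/7 - 1/21*9) + (-6 + 11*(-9)) = (-34/7 - 3/7) + (-6 - 99) = -37/7 - 105 = -772/7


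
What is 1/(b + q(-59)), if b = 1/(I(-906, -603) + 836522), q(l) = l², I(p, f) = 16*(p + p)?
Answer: 807530/2811011931 ≈ 0.00028727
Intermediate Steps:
I(p, f) = 32*p (I(p, f) = 16*(2*p) = 32*p)
b = 1/807530 (b = 1/(32*(-906) + 836522) = 1/(-28992 + 836522) = 1/807530 ≈ 1.2383e-6)
1/(b + q(-59)) = 1/(1/807530 + (-59)²) = 1/(1/807530 + 3481) = 1/(2811011931/807530) = 807530/2811011931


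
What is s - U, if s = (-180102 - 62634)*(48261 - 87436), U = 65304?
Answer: 9509117496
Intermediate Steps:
s = 9509182800 (s = -242736*(-39175) = 9509182800)
s - U = 9509182800 - 1*65304 = 9509182800 - 65304 = 9509117496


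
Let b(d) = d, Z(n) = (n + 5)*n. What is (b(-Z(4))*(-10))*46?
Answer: 16560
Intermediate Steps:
Z(n) = n*(5 + n) (Z(n) = (5 + n)*n = n*(5 + n))
(b(-Z(4))*(-10))*46 = (-4*(5 + 4)*(-10))*46 = (-4*9*(-10))*46 = (-1*36*(-10))*46 = -36*(-10)*46 = 360*46 = 16560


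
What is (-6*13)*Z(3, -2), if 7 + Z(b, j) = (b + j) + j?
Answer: 624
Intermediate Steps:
Z(b, j) = -7 + b + 2*j (Z(b, j) = -7 + ((b + j) + j) = -7 + (b + 2*j) = -7 + b + 2*j)
(-6*13)*Z(3, -2) = (-6*13)*(-7 + 3 + 2*(-2)) = -78*(-7 + 3 - 4) = -78*(-8) = 624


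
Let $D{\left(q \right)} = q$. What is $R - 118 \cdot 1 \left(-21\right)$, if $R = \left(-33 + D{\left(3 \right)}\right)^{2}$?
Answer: $3378$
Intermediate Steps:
$R = 900$ ($R = \left(-33 + 3\right)^{2} = \left(-30\right)^{2} = 900$)
$R - 118 \cdot 1 \left(-21\right) = 900 - 118 \cdot 1 \left(-21\right) = 900 - -2478 = 900 + 2478 = 3378$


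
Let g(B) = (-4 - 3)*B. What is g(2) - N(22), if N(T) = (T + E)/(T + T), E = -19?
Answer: -619/44 ≈ -14.068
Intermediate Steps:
g(B) = -7*B
N(T) = (-19 + T)/(2*T) (N(T) = (T - 19)/(T + T) = (-19 + T)/((2*T)) = (-19 + T)*(1/(2*T)) = (-19 + T)/(2*T))
g(2) - N(22) = -7*2 - (-19 + 22)/(2*22) = -14 - 3/(2*22) = -14 - 1*3/44 = -14 - 3/44 = -619/44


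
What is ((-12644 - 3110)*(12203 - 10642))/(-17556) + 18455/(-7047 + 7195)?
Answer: 141557539/92796 ≈ 1525.5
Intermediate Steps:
((-12644 - 3110)*(12203 - 10642))/(-17556) + 18455/(-7047 + 7195) = -15754*1561*(-1/17556) + 18455/148 = -24591994*(-1/17556) + 18455*(1/148) = 1756571/1254 + 18455/148 = 141557539/92796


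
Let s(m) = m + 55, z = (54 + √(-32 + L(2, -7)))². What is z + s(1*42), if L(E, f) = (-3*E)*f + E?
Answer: 3025 + 216*√3 ≈ 3399.1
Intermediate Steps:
L(E, f) = E - 3*E*f (L(E, f) = -3*E*f + E = E - 3*E*f)
z = (54 + 2*√3)² (z = (54 + √(-32 + 2*(1 - 3*(-7))))² = (54 + √(-32 + 2*(1 + 21)))² = (54 + √(-32 + 2*22))² = (54 + √(-32 + 44))² = (54 + √12)² = (54 + 2*√3)² ≈ 3302.1)
s(m) = 55 + m
z + s(1*42) = (2928 + 216*√3) + (55 + 1*42) = (2928 + 216*√3) + (55 + 42) = (2928 + 216*√3) + 97 = 3025 + 216*√3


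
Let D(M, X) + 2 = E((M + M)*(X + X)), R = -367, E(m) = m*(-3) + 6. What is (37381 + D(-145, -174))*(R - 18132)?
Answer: 4909172125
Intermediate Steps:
E(m) = 6 - 3*m (E(m) = -3*m + 6 = 6 - 3*m)
D(M, X) = 4 - 12*M*X (D(M, X) = -2 + (6 - 3*(M + M)*(X + X)) = -2 + (6 - 3*2*M*2*X) = -2 + (6 - 12*M*X) = 4 - 12*M*X)
(37381 + D(-145, -174))*(R - 18132) = (37381 + (4 - 12*(-145)*(-174)))*(-367 - 18132) = (37381 + (4 - 302760))*(-18499) = (37381 - 302756)*(-18499) = -265375*(-18499) = 4909172125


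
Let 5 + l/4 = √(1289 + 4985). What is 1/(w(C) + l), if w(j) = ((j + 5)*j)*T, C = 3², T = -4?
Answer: -131/43548 - √6274/43548 ≈ -0.0048271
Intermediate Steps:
C = 9
w(j) = -4*j*(5 + j) (w(j) = ((j + 5)*j)*(-4) = ((5 + j)*j)*(-4) = (j*(5 + j))*(-4) = -4*j*(5 + j))
l = -20 + 4*√6274 (l = -20 + 4*√(1289 + 4985) = -20 + 4*√6274 ≈ 296.83)
1/(w(C) + l) = 1/(-4*9*(5 + 9) + (-20 + 4*√6274)) = 1/(-4*9*14 + (-20 + 4*√6274)) = 1/(-504 + (-20 + 4*√6274)) = 1/(-524 + 4*√6274)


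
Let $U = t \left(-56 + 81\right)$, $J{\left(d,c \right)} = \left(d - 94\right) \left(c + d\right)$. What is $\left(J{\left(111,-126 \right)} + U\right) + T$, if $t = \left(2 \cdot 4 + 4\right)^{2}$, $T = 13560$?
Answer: $16905$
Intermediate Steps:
$t = 144$ ($t = \left(8 + 4\right)^{2} = 12^{2} = 144$)
$J{\left(d,c \right)} = \left(-94 + d\right) \left(c + d\right)$
$U = 3600$ ($U = 144 \left(-56 + 81\right) = 144 \cdot 25 = 3600$)
$\left(J{\left(111,-126 \right)} + U\right) + T = \left(\left(111^{2} - -11844 - 10434 - 13986\right) + 3600\right) + 13560 = \left(\left(12321 + 11844 - 10434 - 13986\right) + 3600\right) + 13560 = \left(-255 + 3600\right) + 13560 = 3345 + 13560 = 16905$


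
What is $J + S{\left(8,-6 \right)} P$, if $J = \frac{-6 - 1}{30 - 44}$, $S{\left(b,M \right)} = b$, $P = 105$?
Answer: $\frac{1681}{2} \approx 840.5$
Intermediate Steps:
$J = \frac{1}{2}$ ($J = - \frac{7}{-14} = \left(-7\right) \left(- \frac{1}{14}\right) = \frac{1}{2} \approx 0.5$)
$J + S{\left(8,-6 \right)} P = \frac{1}{2} + 8 \cdot 105 = \frac{1}{2} + 840 = \frac{1681}{2}$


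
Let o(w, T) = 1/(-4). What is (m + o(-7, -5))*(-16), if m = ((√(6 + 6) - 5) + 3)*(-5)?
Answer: -156 + 160*√3 ≈ 121.13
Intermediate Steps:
o(w, T) = -¼
m = 10 - 10*√3 (m = ((√12 - 5) + 3)*(-5) = ((2*√3 - 5) + 3)*(-5) = ((-5 + 2*√3) + 3)*(-5) = (-2 + 2*√3)*(-5) = 10 - 10*√3 ≈ -7.3205)
(m + o(-7, -5))*(-16) = ((10 - 10*√3) - ¼)*(-16) = (39/4 - 10*√3)*(-16) = -156 + 160*√3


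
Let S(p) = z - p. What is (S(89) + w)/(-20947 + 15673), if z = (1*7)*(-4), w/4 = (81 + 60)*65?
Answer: -12181/1758 ≈ -6.9289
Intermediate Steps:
w = 36660 (w = 4*((81 + 60)*65) = 4*(141*65) = 4*9165 = 36660)
z = -28 (z = 7*(-4) = -28)
S(p) = -28 - p
(S(89) + w)/(-20947 + 15673) = ((-28 - 1*89) + 36660)/(-20947 + 15673) = ((-28 - 89) + 36660)/(-5274) = (-117 + 36660)*(-1/5274) = 36543*(-1/5274) = -12181/1758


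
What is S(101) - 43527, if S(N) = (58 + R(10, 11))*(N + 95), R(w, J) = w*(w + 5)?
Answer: -2759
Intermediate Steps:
R(w, J) = w*(5 + w)
S(N) = 19760 + 208*N (S(N) = (58 + 10*(5 + 10))*(N + 95) = (58 + 10*15)*(95 + N) = (58 + 150)*(95 + N) = 208*(95 + N) = 19760 + 208*N)
S(101) - 43527 = (19760 + 208*101) - 43527 = (19760 + 21008) - 43527 = 40768 - 43527 = -2759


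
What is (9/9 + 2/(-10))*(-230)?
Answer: -184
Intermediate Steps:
(9/9 + 2/(-10))*(-230) = (9*(⅑) + 2*(-⅒))*(-230) = (1 - ⅕)*(-230) = (⅘)*(-230) = -184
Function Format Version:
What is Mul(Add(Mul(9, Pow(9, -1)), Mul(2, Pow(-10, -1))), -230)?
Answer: -184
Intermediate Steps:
Mul(Add(Mul(9, Pow(9, -1)), Mul(2, Pow(-10, -1))), -230) = Mul(Add(Mul(9, Rational(1, 9)), Mul(2, Rational(-1, 10))), -230) = Mul(Add(1, Rational(-1, 5)), -230) = Mul(Rational(4, 5), -230) = -184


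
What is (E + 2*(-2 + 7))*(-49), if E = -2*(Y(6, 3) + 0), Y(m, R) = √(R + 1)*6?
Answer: 686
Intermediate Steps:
Y(m, R) = 6*√(1 + R) (Y(m, R) = √(1 + R)*6 = 6*√(1 + R))
E = -24 (E = -2*(6*√(1 + 3) + 0) = -2*(6*√4 + 0) = -2*(6*2 + 0) = -2*(12 + 0) = -2*12 = -24)
(E + 2*(-2 + 7))*(-49) = (-24 + 2*(-2 + 7))*(-49) = (-24 + 2*5)*(-49) = (-24 + 10)*(-49) = -14*(-49) = 686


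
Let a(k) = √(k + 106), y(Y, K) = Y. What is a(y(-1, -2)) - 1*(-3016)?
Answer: 3016 + √105 ≈ 3026.2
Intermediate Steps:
a(k) = √(106 + k)
a(y(-1, -2)) - 1*(-3016) = √(106 - 1) - 1*(-3016) = √105 + 3016 = 3016 + √105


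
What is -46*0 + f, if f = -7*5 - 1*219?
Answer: -254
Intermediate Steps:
f = -254 (f = -35 - 219 = -254)
-46*0 + f = -46*0 - 254 = 0 - 254 = -254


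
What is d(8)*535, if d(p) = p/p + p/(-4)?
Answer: -535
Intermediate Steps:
d(p) = 1 - p/4 (d(p) = 1 + p*(-1/4) = 1 - p/4)
d(8)*535 = (1 - 1/4*8)*535 = (1 - 2)*535 = -1*535 = -535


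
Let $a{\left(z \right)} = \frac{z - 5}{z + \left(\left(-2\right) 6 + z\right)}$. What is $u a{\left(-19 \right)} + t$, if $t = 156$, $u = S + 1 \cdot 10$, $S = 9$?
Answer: $\frac{4128}{25} \approx 165.12$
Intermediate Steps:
$u = 19$ ($u = 9 + 1 \cdot 10 = 9 + 10 = 19$)
$a{\left(z \right)} = \frac{-5 + z}{-12 + 2 z}$ ($a{\left(z \right)} = \frac{-5 + z}{z + \left(-12 + z\right)} = \frac{-5 + z}{-12 + 2 z}$)
$u a{\left(-19 \right)} + t = 19 \frac{-5 - 19}{2 \left(-6 - 19\right)} + 156 = 19 \cdot \frac{1}{2} \frac{1}{-25} \left(-24\right) + 156 = 19 \cdot \frac{1}{2} \left(- \frac{1}{25}\right) \left(-24\right) + 156 = 19 \cdot \frac{12}{25} + 156 = \frac{228}{25} + 156 = \frac{4128}{25}$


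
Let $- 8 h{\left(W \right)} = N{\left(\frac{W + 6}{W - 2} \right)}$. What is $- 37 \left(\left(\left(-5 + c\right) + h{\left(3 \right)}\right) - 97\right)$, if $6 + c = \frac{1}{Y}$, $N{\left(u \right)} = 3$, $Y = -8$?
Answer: $\frac{8029}{2} \approx 4014.5$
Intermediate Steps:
$h{\left(W \right)} = - \frac{3}{8}$ ($h{\left(W \right)} = \left(- \frac{1}{8}\right) 3 = - \frac{3}{8}$)
$c = - \frac{49}{8}$ ($c = -6 + \frac{1}{-8} = -6 - \frac{1}{8} = - \frac{49}{8} \approx -6.125$)
$- 37 \left(\left(\left(-5 + c\right) + h{\left(3 \right)}\right) - 97\right) = - 37 \left(\left(\left(-5 - \frac{49}{8}\right) - \frac{3}{8}\right) - 97\right) = - 37 \left(\left(- \frac{89}{8} - \frac{3}{8}\right) - 97\right) = - 37 \left(- \frac{23}{2} - 97\right) = \left(-37\right) \left(- \frac{217}{2}\right) = \frac{8029}{2}$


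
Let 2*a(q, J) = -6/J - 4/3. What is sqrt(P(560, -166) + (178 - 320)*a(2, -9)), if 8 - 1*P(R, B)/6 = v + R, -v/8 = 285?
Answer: sqrt(93738)/3 ≈ 102.06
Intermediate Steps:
v = -2280 (v = -8*285 = -2280)
a(q, J) = -2/3 - 3/J (a(q, J) = (-6/J - 4/3)/2 = (-4/3 - 6/J)/2 = -2/3 - 3/J)
P(R, B) = 13728 - 6*R (P(R, B) = 48 - 6*(-2280 + R) = 48 + (13680 - 6*R) = 13728 - 6*R)
sqrt(P(560, -166) + (178 - 320)*a(2, -9)) = sqrt((13728 - 6*560) + (178 - 320)*(-2/3 - 3/(-9))) = sqrt((13728 - 3360) - 142*(-2/3 - 3*(-1/9))) = sqrt(10368 - 142*(-2/3 + 1/3)) = sqrt(10368 - 142*(-1/3)) = sqrt(10368 + 142/3) = sqrt(31246/3) = sqrt(93738)/3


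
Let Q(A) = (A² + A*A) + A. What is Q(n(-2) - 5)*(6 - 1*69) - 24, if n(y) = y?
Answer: -5757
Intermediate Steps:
Q(A) = A + 2*A² (Q(A) = (A² + A²) + A = 2*A² + A = A + 2*A²)
Q(n(-2) - 5)*(6 - 1*69) - 24 = ((-2 - 5)*(1 + 2*(-2 - 5)))*(6 - 1*69) - 24 = (-7*(1 + 2*(-7)))*(6 - 69) - 24 = -7*(1 - 14)*(-63) - 24 = -7*(-13)*(-63) - 24 = 91*(-63) - 24 = -5733 - 24 = -5757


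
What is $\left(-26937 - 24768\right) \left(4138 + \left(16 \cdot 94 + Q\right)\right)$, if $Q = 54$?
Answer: $-294511680$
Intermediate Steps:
$\left(-26937 - 24768\right) \left(4138 + \left(16 \cdot 94 + Q\right)\right) = \left(-26937 - 24768\right) \left(4138 + \left(16 \cdot 94 + 54\right)\right) = - 51705 \left(4138 + \left(1504 + 54\right)\right) = - 51705 \left(4138 + 1558\right) = \left(-51705\right) 5696 = -294511680$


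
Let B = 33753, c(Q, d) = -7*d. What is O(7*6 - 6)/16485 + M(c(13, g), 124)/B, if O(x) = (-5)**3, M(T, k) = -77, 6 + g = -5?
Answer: -121966/12364849 ≈ -0.0098639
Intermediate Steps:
g = -11 (g = -6 - 5 = -11)
O(x) = -125
O(7*6 - 6)/16485 + M(c(13, g), 124)/B = -125/16485 - 77/33753 = -125*1/16485 - 77*1/33753 = -25/3297 - 77/33753 = -121966/12364849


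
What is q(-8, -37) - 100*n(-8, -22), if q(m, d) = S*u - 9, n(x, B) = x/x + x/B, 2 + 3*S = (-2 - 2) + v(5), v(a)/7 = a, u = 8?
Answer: -2245/33 ≈ -68.030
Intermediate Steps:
v(a) = 7*a
S = 29/3 (S = -2/3 + ((-2 - 2) + 7*5)/3 = -2/3 + (-4 + 35)/3 = -2/3 + (1/3)*31 = -2/3 + 31/3 = 29/3 ≈ 9.6667)
n(x, B) = 1 + x/B
q(m, d) = 205/3 (q(m, d) = (29/3)*8 - 9 = 232/3 - 9 = 205/3)
q(-8, -37) - 100*n(-8, -22) = 205/3 - 100*(-22 - 8)/(-22) = 205/3 - 100*(-1/22*(-30)) = 205/3 - 100*15/11 = 205/3 - 1*1500/11 = 205/3 - 1500/11 = -2245/33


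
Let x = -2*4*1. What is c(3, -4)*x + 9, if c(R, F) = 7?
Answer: -47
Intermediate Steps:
x = -8 (x = -8*1 = -8)
c(3, -4)*x + 9 = 7*(-8) + 9 = -56 + 9 = -47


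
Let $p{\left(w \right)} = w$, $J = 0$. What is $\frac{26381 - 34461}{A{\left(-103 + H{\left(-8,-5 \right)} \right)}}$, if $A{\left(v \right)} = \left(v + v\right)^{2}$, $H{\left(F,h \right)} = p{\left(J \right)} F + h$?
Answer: $- \frac{505}{2916} \approx -0.17318$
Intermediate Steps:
$H{\left(F,h \right)} = h$ ($H{\left(F,h \right)} = 0 F + h = 0 + h = h$)
$A{\left(v \right)} = 4 v^{2}$ ($A{\left(v \right)} = \left(2 v\right)^{2} = 4 v^{2}$)
$\frac{26381 - 34461}{A{\left(-103 + H{\left(-8,-5 \right)} \right)}} = \frac{26381 - 34461}{4 \left(-103 - 5\right)^{2}} = \frac{26381 - 34461}{4 \left(-108\right)^{2}} = - \frac{8080}{4 \cdot 11664} = - \frac{8080}{46656} = \left(-8080\right) \frac{1}{46656} = - \frac{505}{2916}$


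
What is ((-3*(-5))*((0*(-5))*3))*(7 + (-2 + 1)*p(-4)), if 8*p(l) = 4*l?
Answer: 0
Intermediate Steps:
p(l) = l/2 (p(l) = (4*l)/8 = l/2)
((-3*(-5))*((0*(-5))*3))*(7 + (-2 + 1)*p(-4)) = ((-3*(-5))*((0*(-5))*3))*(7 + (-2 + 1)*((½)*(-4))) = (15*(0*3))*(7 - 1*(-2)) = (15*0)*(7 + 2) = 0*9 = 0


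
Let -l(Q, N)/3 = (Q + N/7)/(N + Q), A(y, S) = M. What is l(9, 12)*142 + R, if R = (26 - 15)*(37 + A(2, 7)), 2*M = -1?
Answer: 18047/98 ≈ 184.15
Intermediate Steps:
M = -½ (M = (½)*(-1) = -½ ≈ -0.50000)
A(y, S) = -½
l(Q, N) = -3*(Q + N/7)/(N + Q)
R = 803/2 (R = (26 - 15)*(37 - ½) = 11*(73/2) = 803/2 ≈ 401.50)
l(9, 12)*142 + R = ((-3*9 - 3/7*12)/(12 + 9))*142 + 803/2 = ((-27 - 36/7)/21)*142 + 803/2 = ((1/21)*(-225/7))*142 + 803/2 = -75/49*142 + 803/2 = -10650/49 + 803/2 = 18047/98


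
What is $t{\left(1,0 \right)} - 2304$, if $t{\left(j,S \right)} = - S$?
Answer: $-2304$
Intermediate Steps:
$t{\left(1,0 \right)} - 2304 = \left(-1\right) 0 - 2304 = 0 - 2304 = -2304$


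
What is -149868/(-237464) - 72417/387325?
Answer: 10212798153/22993935950 ≈ 0.44415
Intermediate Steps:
-149868/(-237464) - 72417/387325 = -149868*(-1/237464) - 72417*1/387325 = 37467/59366 - 72417/387325 = 10212798153/22993935950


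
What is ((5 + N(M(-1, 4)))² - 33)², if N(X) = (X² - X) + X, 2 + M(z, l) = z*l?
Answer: 2715904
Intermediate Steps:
M(z, l) = -2 + l*z (M(z, l) = -2 + z*l = -2 + l*z)
N(X) = X²
((5 + N(M(-1, 4)))² - 33)² = ((5 + (-2 + 4*(-1))²)² - 33)² = ((5 + (-2 - 4)²)² - 33)² = ((5 + (-6)²)² - 33)² = ((5 + 36)² - 33)² = (41² - 33)² = (1681 - 33)² = 1648² = 2715904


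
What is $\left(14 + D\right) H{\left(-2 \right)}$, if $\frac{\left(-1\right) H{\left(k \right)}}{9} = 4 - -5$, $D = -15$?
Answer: $81$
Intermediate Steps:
$H{\left(k \right)} = -81$ ($H{\left(k \right)} = - 9 \left(4 - -5\right) = - 9 \left(4 + 5\right) = \left(-9\right) 9 = -81$)
$\left(14 + D\right) H{\left(-2 \right)} = \left(14 - 15\right) \left(-81\right) = \left(-1\right) \left(-81\right) = 81$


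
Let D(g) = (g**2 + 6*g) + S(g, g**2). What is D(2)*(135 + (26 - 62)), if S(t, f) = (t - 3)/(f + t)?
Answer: 3135/2 ≈ 1567.5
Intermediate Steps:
S(t, f) = (-3 + t)/(f + t)
D(g) = g**2 + 6*g + (-3 + g)/(g + g**2) (D(g) = (g**2 + 6*g) + (-3 + g)/(g**2 + g) = (g**2 + 6*g) + (-3 + g)/(g + g**2) = g**2 + 6*g + (-3 + g)/(g + g**2))
D(2)*(135 + (26 - 62)) = ((-3 + 2 + 2**2*(1 + 2)*(6 + 2))/(2*(1 + 2)))*(135 + (26 - 62)) = ((1/2)*(-3 + 2 + 4*3*8)/3)*(135 - 36) = ((1/2)*(1/3)*(-3 + 2 + 96))*99 = ((1/2)*(1/3)*95)*99 = (95/6)*99 = 3135/2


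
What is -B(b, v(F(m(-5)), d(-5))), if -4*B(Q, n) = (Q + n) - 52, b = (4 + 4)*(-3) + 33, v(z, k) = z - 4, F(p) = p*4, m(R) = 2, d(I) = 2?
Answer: -39/4 ≈ -9.7500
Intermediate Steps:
F(p) = 4*p
v(z, k) = -4 + z
b = 9 (b = 8*(-3) + 33 = -24 + 33 = 9)
B(Q, n) = 13 - Q/4 - n/4 (B(Q, n) = -((Q + n) - 52)/4 = -(-52 + Q + n)/4 = 13 - Q/4 - n/4)
-B(b, v(F(m(-5)), d(-5))) = -(13 - 1/4*9 - (-4 + 4*2)/4) = -(13 - 9/4 - (-4 + 8)/4) = -(13 - 9/4 - 1/4*4) = -(13 - 9/4 - 1) = -1*39/4 = -39/4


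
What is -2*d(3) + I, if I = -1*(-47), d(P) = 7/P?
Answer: 127/3 ≈ 42.333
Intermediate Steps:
I = 47
-2*d(3) + I = -14/3 + 47 = 127/3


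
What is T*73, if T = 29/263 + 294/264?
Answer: 1033899/11572 ≈ 89.345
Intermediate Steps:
T = 14163/11572 (T = 29*(1/263) + 294*(1/264) = 29/263 + 49/44 = 14163/11572 ≈ 1.2239)
T*73 = (14163/11572)*73 = 1033899/11572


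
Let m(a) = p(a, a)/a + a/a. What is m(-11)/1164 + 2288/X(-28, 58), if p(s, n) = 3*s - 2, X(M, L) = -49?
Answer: -14646649/313698 ≈ -46.690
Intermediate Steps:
p(s, n) = -2 + 3*s
m(a) = 1 + (-2 + 3*a)/a (m(a) = (-2 + 3*a)/a + a/a = (-2 + 3*a)/a + 1 = 1 + (-2 + 3*a)/a)
m(-11)/1164 + 2288/X(-28, 58) = (4 - 2/(-11))/1164 + 2288/(-49) = (4 - 2*(-1/11))*(1/1164) + 2288*(-1/49) = (4 + 2/11)*(1/1164) - 2288/49 = (46/11)*(1/1164) - 2288/49 = 23/6402 - 2288/49 = -14646649/313698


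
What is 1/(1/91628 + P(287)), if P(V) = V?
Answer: 91628/26297237 ≈ 0.0034843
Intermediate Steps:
1/(1/91628 + P(287)) = 1/(1/91628 + 287) = 1/(26297237/91628) = 91628/26297237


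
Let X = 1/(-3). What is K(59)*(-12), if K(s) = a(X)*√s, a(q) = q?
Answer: 4*√59 ≈ 30.725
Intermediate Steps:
X = -⅓ ≈ -0.33333
K(s) = -√s/3
K(59)*(-12) = -√59/3*(-12) = 4*√59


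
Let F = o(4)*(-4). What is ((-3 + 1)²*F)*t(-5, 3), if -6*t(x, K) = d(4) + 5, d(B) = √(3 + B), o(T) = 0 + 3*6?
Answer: 240 + 48*√7 ≈ 367.00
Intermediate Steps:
o(T) = 18 (o(T) = 0 + 18 = 18)
t(x, K) = -⅚ - √7/6 (t(x, K) = -(√(3 + 4) + 5)/6 = -(√7 + 5)/6 = -(5 + √7)/6 = -⅚ - √7/6)
F = -72 (F = 18*(-4) = -72)
((-3 + 1)²*F)*t(-5, 3) = ((-3 + 1)²*(-72))*(-⅚ - √7/6) = ((-2)²*(-72))*(-⅚ - √7/6) = (4*(-72))*(-⅚ - √7/6) = -288*(-⅚ - √7/6) = 240 + 48*√7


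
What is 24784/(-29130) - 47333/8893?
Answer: -799607201/129526545 ≈ -6.1733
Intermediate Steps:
24784/(-29130) - 47333/8893 = 24784*(-1/29130) - 47333*1/8893 = -12392/14565 - 47333/8893 = -799607201/129526545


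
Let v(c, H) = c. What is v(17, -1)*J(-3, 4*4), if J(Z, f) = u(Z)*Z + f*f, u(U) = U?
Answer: 4505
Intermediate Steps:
J(Z, f) = Z**2 + f**2 (J(Z, f) = Z*Z + f*f = Z**2 + f**2)
v(17, -1)*J(-3, 4*4) = 17*((-3)**2 + (4*4)**2) = 17*(9 + 16**2) = 17*(9 + 256) = 17*265 = 4505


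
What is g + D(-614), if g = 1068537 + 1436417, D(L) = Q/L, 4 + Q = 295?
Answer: 1538041465/614 ≈ 2.5050e+6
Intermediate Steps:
Q = 291 (Q = -4 + 295 = 291)
D(L) = 291/L
g = 2504954
g + D(-614) = 2504954 + 291/(-614) = 2504954 + 291*(-1/614) = 2504954 - 291/614 = 1538041465/614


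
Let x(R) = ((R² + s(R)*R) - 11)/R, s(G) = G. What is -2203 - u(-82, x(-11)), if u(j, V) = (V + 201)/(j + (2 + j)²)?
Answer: -773263/351 ≈ -2203.0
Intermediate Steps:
x(R) = (-11 + 2*R²)/R (x(R) = ((R² + R*R) - 11)/R = ((R² + R²) - 11)/R = (2*R² - 11)/R = (-11 + 2*R²)/R)
u(j, V) = (201 + V)/(j + (2 + j)²)
-2203 - u(-82, x(-11)) = -2203 - (201 + (-11/(-11) + 2*(-11)))/(-82 + (2 - 82)²) = -2203 - (201 + (-11*(-1/11) - 22))/(-82 + (-80)²) = -2203 - (201 + (1 - 22))/(-82 + 6400) = -2203 - (201 - 21)/6318 = -2203 - 180/6318 = -2203 - 1*10/351 = -2203 - 10/351 = -773263/351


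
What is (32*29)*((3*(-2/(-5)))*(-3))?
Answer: -16704/5 ≈ -3340.8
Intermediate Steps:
(32*29)*((3*(-2/(-5)))*(-3)) = 928*((3*(-2*(-⅕)))*(-3)) = 928*((3*(⅖))*(-3)) = 928*((6/5)*(-3)) = 928*(-18/5) = -16704/5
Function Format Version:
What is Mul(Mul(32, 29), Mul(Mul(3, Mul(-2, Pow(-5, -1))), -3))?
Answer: Rational(-16704, 5) ≈ -3340.8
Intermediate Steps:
Mul(Mul(32, 29), Mul(Mul(3, Mul(-2, Pow(-5, -1))), -3)) = Mul(928, Mul(Mul(3, Mul(-2, Rational(-1, 5))), -3)) = Mul(928, Mul(Mul(3, Rational(2, 5)), -3)) = Mul(928, Mul(Rational(6, 5), -3)) = Mul(928, Rational(-18, 5)) = Rational(-16704, 5)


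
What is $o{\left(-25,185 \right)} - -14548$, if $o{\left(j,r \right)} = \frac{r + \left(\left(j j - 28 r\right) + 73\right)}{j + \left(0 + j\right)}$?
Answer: $\frac{731697}{50} \approx 14634.0$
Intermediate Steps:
$o{\left(j,r \right)} = \frac{73 + j^{2} - 27 r}{2 j}$ ($o{\left(j,r \right)} = \frac{r + \left(\left(j^{2} - 28 r\right) + 73\right)}{j + j} = \frac{r + \left(73 + j^{2} - 28 r\right)}{2 j} = \left(73 + j^{2} - 27 r\right) \frac{1}{2 j} = \frac{73 + j^{2} - 27 r}{2 j}$)
$o{\left(-25,185 \right)} - -14548 = \frac{73 + \left(-25\right)^{2} - 4995}{2 \left(-25\right)} - -14548 = \frac{1}{2} \left(- \frac{1}{25}\right) \left(73 + 625 - 4995\right) + 14548 = \frac{1}{2} \left(- \frac{1}{25}\right) \left(-4297\right) + 14548 = \frac{4297}{50} + 14548 = \frac{731697}{50}$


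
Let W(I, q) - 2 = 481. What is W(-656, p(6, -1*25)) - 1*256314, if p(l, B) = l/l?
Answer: -255831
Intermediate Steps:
p(l, B) = 1
W(I, q) = 483 (W(I, q) = 2 + 481 = 483)
W(-656, p(6, -1*25)) - 1*256314 = 483 - 1*256314 = 483 - 256314 = -255831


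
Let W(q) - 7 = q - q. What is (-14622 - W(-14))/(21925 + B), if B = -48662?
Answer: 14629/26737 ≈ 0.54714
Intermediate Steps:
W(q) = 7 (W(q) = 7 + (q - q) = 7 + 0 = 7)
(-14622 - W(-14))/(21925 + B) = (-14622 - 1*7)/(21925 - 48662) = (-14622 - 7)/(-26737) = -14629*(-1/26737) = 14629/26737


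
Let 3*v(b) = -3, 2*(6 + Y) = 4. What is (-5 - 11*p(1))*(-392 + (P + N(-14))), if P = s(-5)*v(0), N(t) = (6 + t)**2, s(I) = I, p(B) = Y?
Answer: -12597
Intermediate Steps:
Y = -4 (Y = -6 + (1/2)*4 = -6 + 2 = -4)
p(B) = -4
v(b) = -1 (v(b) = (1/3)*(-3) = -1)
P = 5 (P = -5*(-1) = 5)
(-5 - 11*p(1))*(-392 + (P + N(-14))) = (-5 - 11*(-4))*(-392 + (5 + (6 - 14)**2)) = (-5 + 44)*(-392 + (5 + (-8)**2)) = 39*(-392 + (5 + 64)) = 39*(-392 + 69) = 39*(-323) = -12597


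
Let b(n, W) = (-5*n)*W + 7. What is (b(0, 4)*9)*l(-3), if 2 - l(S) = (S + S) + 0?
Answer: 504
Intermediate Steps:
l(S) = 2 - 2*S (l(S) = 2 - ((S + S) + 0) = 2 - (2*S + 0) = 2 - 2*S)
b(n, W) = 7 - 5*W*n (b(n, W) = -5*W*n + 7 = 7 - 5*W*n)
(b(0, 4)*9)*l(-3) = ((7 - 5*4*0)*9)*(2 - 2*(-3)) = ((7 + 0)*9)*(2 + 6) = (7*9)*8 = 63*8 = 504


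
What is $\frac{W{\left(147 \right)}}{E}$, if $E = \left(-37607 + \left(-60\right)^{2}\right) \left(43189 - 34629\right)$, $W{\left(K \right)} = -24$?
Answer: $\frac{3}{36387490} \approx 8.2446 \cdot 10^{-8}$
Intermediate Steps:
$E = -291099920$ ($E = \left(-37607 + 3600\right) 8560 = \left(-34007\right) 8560 = -291099920$)
$\frac{W{\left(147 \right)}}{E} = - \frac{24}{-291099920} = \left(-24\right) \left(- \frac{1}{291099920}\right) = \frac{3}{36387490}$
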